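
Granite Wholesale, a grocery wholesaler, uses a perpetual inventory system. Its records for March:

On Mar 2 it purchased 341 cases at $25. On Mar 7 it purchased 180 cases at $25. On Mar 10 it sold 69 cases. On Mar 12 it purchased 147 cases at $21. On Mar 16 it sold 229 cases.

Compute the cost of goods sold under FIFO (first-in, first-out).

COGS = $7,450

Mar 10, 69 sold [FIFO — oldest first]: 69 @ $25 = $1,725
Mar 16, 229 sold [FIFO — oldest first]: 229 @ $25 = $5,725
Total COGS = $1,725 + $5,725 = $7,450
Ending inventory: 43 @ $25 + 180 @ $25 + 147 @ $21 = $8,662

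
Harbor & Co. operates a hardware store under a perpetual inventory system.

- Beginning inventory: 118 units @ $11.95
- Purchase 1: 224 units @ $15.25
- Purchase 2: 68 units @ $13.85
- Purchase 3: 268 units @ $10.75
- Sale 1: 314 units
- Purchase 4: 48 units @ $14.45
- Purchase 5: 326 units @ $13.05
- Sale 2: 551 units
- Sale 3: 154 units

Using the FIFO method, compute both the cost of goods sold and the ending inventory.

Sale 1 (314) [FIFO — oldest first]: 118 @ $11.95 + 196 @ $15.25 = $4,399.10
Sale 2 (551) [FIFO — oldest first]: 28 @ $15.25 + 68 @ $13.85 + 268 @ $10.75 + 48 @ $14.45 + 139 @ $13.05 = $6,757.35
Sale 3 (154) [FIFO — oldest first]: 154 @ $13.05 = $2,009.70
Total COGS = $4,399.10 + $6,757.35 + $2,009.70 = $13,166.15
Ending inventory: 33 @ $13.05 = $430.65

COGS = $13,166.15; ending inventory = $430.65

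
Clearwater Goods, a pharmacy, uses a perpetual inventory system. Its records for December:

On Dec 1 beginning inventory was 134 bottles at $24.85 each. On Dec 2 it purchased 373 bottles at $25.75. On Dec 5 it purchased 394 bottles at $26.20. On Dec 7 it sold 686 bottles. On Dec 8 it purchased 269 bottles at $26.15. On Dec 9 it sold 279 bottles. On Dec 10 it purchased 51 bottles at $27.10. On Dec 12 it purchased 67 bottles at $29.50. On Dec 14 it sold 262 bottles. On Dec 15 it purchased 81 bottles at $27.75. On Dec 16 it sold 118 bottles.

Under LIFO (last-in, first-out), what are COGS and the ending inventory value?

COGS = $35,301.75; ending inventory = $596.40

Dec 7, 686 sold [LIFO — newest first]: 394 @ $26.20 + 292 @ $25.75 = $17,841.80
Dec 9, 279 sold [LIFO — newest first]: 269 @ $26.15 + 10 @ $25.75 = $7,291.85
Dec 14, 262 sold [LIFO — newest first]: 67 @ $29.50 + 51 @ $27.10 + 71 @ $25.75 + 73 @ $24.85 = $7,000.90
Dec 16, 118 sold [LIFO — newest first]: 81 @ $27.75 + 37 @ $24.85 = $3,167.20
Total COGS = $17,841.80 + $7,291.85 + $7,000.90 + $3,167.20 = $35,301.75
Ending inventory: 24 @ $24.85 = $596.40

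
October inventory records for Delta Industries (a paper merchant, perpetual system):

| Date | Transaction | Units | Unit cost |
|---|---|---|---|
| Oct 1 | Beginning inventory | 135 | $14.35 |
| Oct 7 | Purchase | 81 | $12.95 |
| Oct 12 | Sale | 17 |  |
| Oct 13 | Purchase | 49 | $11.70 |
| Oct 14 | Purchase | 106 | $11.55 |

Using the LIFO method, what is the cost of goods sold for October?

COGS = $220.15

Oct 12, 17 sold [LIFO — newest first]: 17 @ $12.95 = $220.15
Ending inventory: 135 @ $14.35 + 64 @ $12.95 + 49 @ $11.70 + 106 @ $11.55 = $4,563.65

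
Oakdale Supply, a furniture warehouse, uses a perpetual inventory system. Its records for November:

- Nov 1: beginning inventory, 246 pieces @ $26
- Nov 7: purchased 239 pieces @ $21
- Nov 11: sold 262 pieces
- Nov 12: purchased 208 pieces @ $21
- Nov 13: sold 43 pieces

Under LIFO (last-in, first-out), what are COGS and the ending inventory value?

Nov 11, 262 sold [LIFO — newest first]: 239 @ $21 + 23 @ $26 = $5,617
Nov 13, 43 sold [LIFO — newest first]: 43 @ $21 = $903
Total COGS = $5,617 + $903 = $6,520
Ending inventory: 223 @ $26 + 165 @ $21 = $9,263
Check: goods available $15,783 = COGS $6,520 + ending $9,263

COGS = $6,520; ending inventory = $9,263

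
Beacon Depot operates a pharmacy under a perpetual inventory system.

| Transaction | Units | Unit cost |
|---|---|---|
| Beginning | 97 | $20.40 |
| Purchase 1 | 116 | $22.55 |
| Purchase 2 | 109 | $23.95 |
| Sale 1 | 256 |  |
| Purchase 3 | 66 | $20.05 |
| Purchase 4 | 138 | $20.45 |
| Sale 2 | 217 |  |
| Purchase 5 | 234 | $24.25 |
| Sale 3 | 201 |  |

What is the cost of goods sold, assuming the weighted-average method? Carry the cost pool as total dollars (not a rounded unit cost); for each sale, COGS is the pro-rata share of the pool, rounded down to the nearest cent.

After Beginning: 97 on hand, pool $1,978.80 (≈ $20.4000 each)
After Purchase 1: 213 on hand, pool $4,594.60 (≈ $21.5709 each)
After Purchase 2: 322 on hand, pool $7,205.15 (≈ $22.3762 each)
Sale 1, sell 256: 256/322 × $7,205.15 → $5,728.31
After Purchase 3: 132 on hand, pool $2,800.14 (≈ $21.2132 each)
After Purchase 4: 270 on hand, pool $5,622.24 (≈ $20.8231 each)
Sale 2, sell 217: 217/270 × $5,622.24 → $4,518.61
After Purchase 5: 287 on hand, pool $6,778.13 (≈ $23.6172 each)
Sale 3, sell 201: 201/287 × $6,778.13 → $4,747.05
Total COGS = $5,728.31 + $4,518.61 + $4,747.05 = $14,993.97
Ending inventory (cost pool remaining) = $2,031.08

COGS = $14,993.97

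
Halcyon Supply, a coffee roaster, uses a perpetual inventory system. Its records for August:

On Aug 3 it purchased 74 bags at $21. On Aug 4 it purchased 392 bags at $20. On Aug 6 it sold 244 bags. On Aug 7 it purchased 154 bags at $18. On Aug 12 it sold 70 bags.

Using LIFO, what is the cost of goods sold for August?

Aug 6, 244 sold [LIFO — newest first]: 244 @ $20 = $4,880
Aug 12, 70 sold [LIFO — newest first]: 70 @ $18 = $1,260
Total COGS = $4,880 + $1,260 = $6,140
Ending inventory: 74 @ $21 + 148 @ $20 + 84 @ $18 = $6,026

COGS = $6,140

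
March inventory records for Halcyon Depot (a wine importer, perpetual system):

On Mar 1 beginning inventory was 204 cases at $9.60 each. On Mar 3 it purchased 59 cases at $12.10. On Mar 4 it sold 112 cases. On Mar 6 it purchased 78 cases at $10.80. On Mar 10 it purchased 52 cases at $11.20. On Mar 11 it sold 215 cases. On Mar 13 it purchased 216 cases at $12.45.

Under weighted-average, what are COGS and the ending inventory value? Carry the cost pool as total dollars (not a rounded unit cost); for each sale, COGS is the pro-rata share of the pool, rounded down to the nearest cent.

COGS = $3,402.08; ending inventory = $3,384.22

After Mar 1: 204 on hand, pool $1,958.40 (≈ $9.6000 each)
After Mar 3: 263 on hand, pool $2,672.30 (≈ $10.1608 each)
Mar 4, sell 112: 112/263 × $2,672.30 → $1,138.01
After Mar 6: 229 on hand, pool $2,376.69 (≈ $10.3786 each)
After Mar 10: 281 on hand, pool $2,959.09 (≈ $10.5306 each)
Mar 11, sell 215: 215/281 × $2,959.09 → $2,264.07
After Mar 13: 282 on hand, pool $3,384.22 (≈ $12.0008 each)
Total COGS = $1,138.01 + $2,264.07 = $3,402.08
Ending inventory (cost pool remaining) = $3,384.22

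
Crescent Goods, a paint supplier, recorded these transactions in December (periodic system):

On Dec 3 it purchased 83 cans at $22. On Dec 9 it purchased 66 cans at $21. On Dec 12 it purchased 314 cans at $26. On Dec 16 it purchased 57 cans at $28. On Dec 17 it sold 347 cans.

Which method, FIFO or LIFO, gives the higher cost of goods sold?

FIFO COGS: 83 @ $22 + 66 @ $21 + 198 @ $26 = $8,360
LIFO COGS: 57 @ $28 + 290 @ $26 = $9,136

LIFO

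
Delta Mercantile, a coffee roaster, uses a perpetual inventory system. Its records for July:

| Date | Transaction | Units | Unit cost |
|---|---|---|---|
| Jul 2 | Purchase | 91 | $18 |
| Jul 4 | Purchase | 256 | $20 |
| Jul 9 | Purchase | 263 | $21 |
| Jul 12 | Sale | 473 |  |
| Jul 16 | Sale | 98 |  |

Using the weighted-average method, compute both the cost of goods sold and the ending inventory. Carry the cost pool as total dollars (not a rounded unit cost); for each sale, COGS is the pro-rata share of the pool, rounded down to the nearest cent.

After Jul 2: 91 on hand, pool $1,638.00 (≈ $18.0000 each)
After Jul 4: 347 on hand, pool $6,758.00 (≈ $19.4755 each)
After Jul 9: 610 on hand, pool $12,281.00 (≈ $20.1328 each)
Jul 12, sell 473: 473/610 × $12,281.00 → $9,522.80
Jul 16, sell 98: 98/137 × $2,758.20 → $1,973.01
Total COGS = $9,522.80 + $1,973.01 = $11,495.81
Ending inventory (cost pool remaining) = $785.19
Check: goods available $12,281.00 = COGS $11,495.81 + ending $785.19

COGS = $11,495.81; ending inventory = $785.19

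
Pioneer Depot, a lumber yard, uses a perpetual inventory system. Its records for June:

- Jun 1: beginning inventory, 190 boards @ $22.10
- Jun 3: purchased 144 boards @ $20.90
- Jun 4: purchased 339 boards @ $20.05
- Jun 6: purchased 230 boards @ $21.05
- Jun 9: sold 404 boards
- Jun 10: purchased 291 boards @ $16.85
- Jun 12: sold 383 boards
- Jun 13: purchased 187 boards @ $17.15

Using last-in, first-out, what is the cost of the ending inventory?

Ending inventory = $11,879.30

Jun 9, 404 sold [LIFO — newest first]: 230 @ $21.05 + 174 @ $20.05 = $8,330.20
Jun 12, 383 sold [LIFO — newest first]: 291 @ $16.85 + 92 @ $20.05 = $6,747.95
Total COGS = $8,330.20 + $6,747.95 = $15,078.15
Ending inventory: 190 @ $22.10 + 144 @ $20.90 + 73 @ $20.05 + 187 @ $17.15 = $11,879.30
Check: goods available $26,957.45 = COGS $15,078.15 + ending $11,879.30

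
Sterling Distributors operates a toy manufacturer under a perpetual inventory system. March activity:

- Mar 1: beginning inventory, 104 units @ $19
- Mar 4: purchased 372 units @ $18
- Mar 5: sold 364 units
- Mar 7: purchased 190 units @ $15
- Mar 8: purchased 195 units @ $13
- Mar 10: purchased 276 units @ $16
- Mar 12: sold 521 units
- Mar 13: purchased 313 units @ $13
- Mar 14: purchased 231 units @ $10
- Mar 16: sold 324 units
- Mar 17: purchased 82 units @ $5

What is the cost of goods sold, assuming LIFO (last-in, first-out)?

COGS = $17,772

Mar 5, 364 sold [LIFO — newest first]: 364 @ $18 = $6,552
Mar 12, 521 sold [LIFO — newest first]: 276 @ $16 + 195 @ $13 + 50 @ $15 = $7,701
Mar 16, 324 sold [LIFO — newest first]: 231 @ $10 + 93 @ $13 = $3,519
Total COGS = $6,552 + $7,701 + $3,519 = $17,772
Ending inventory: 104 @ $19 + 8 @ $18 + 140 @ $15 + 220 @ $13 + 82 @ $5 = $7,490
Check: goods available $25,262 = COGS $17,772 + ending $7,490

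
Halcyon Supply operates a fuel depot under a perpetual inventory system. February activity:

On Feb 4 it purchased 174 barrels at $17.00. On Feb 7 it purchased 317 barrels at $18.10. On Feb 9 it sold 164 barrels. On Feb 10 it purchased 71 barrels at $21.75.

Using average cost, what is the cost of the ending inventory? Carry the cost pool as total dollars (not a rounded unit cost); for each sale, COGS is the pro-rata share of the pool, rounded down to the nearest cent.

Ending inventory = $7,335.48

After Feb 4: 174 on hand, pool $2,958.00 (≈ $17.0000 each)
After Feb 7: 491 on hand, pool $8,695.70 (≈ $17.7102 each)
Feb 9, sell 164: 164/491 × $8,695.70 → $2,904.47
After Feb 10: 398 on hand, pool $7,335.48 (≈ $18.4309 each)
Ending inventory (cost pool remaining) = $7,335.48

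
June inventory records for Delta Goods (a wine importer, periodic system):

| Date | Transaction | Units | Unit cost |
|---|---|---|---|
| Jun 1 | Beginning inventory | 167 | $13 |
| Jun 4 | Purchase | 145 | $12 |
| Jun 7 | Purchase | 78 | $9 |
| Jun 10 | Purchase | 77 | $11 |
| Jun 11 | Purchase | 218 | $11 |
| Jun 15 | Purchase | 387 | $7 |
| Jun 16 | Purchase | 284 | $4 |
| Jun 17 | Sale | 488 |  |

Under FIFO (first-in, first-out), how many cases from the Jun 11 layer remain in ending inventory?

197

Jun 17, 488 sold [FIFO — oldest first]: 167 @ $13 + 145 @ $12 + 78 @ $9 + 77 @ $11 + 21 @ $11 = $5,691
Ending inventory: 197 @ $11 + 387 @ $7 + 284 @ $4 = $6,012
Check: goods available $11,703 = COGS $5,691 + ending $6,012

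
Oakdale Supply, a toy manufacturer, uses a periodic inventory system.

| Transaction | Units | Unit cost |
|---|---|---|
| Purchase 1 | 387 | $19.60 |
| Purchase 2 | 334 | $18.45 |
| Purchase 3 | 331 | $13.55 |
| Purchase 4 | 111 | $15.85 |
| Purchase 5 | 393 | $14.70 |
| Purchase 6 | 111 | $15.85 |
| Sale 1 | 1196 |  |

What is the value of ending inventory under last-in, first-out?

Ending inventory = $9,135.00

Sale 1 (1196) [LIFO — newest first]: 111 @ $15.85 + 393 @ $14.70 + 111 @ $15.85 + 331 @ $13.55 + 250 @ $18.45 = $18,393.35
Ending inventory: 387 @ $19.60 + 84 @ $18.45 = $9,135.00
Check: goods available $27,528.35 = COGS $18,393.35 + ending $9,135.00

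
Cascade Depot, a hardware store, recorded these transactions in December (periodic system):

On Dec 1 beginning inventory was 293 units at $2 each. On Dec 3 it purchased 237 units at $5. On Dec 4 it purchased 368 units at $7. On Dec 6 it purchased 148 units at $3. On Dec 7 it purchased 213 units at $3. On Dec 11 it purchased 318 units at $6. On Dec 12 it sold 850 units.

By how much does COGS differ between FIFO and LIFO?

FIFO COGS: 293 @ $2 + 237 @ $5 + 320 @ $7 = $4,011
LIFO COGS: 318 @ $6 + 213 @ $3 + 148 @ $3 + 171 @ $7 = $4,188
Difference = |$4,011 − $4,188| = $177

$177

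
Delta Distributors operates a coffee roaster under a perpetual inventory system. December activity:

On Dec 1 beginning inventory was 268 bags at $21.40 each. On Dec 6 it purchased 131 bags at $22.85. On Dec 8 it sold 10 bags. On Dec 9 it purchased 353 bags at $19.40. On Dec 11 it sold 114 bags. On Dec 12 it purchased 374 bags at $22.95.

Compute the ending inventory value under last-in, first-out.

Dec 8, 10 sold [LIFO — newest first]: 10 @ $22.85 = $228.50
Dec 11, 114 sold [LIFO — newest first]: 114 @ $19.40 = $2,211.60
Total COGS = $228.50 + $2,211.60 = $2,440.10
Ending inventory: 268 @ $21.40 + 121 @ $22.85 + 239 @ $19.40 + 374 @ $22.95 = $21,719.95
Check: goods available $24,160.05 = COGS $2,440.10 + ending $21,719.95

Ending inventory = $21,719.95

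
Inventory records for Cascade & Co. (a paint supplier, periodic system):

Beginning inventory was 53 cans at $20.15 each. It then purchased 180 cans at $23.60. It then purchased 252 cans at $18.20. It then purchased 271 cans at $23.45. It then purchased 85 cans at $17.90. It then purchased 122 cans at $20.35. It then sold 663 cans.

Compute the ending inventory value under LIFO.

Sale 1 (663) [LIFO — newest first]: 122 @ $20.35 + 85 @ $17.90 + 271 @ $23.45 + 185 @ $18.20 = $13,726.15
Ending inventory: 53 @ $20.15 + 180 @ $23.60 + 67 @ $18.20 = $6,535.35
Check: goods available $20,261.50 = COGS $13,726.15 + ending $6,535.35

Ending inventory = $6,535.35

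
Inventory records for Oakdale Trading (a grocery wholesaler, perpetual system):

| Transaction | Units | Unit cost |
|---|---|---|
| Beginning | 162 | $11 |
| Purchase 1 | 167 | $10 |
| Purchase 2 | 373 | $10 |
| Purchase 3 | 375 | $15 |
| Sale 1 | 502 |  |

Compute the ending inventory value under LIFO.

Sale 1 (502) [LIFO — newest first]: 375 @ $15 + 127 @ $10 = $6,895
Ending inventory: 162 @ $11 + 167 @ $10 + 246 @ $10 = $5,912

Ending inventory = $5,912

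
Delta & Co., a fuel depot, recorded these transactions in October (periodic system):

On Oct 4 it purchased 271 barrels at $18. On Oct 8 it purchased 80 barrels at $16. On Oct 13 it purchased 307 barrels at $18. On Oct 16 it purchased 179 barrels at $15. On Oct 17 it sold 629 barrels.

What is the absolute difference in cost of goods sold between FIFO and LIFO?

$537

FIFO COGS: 271 @ $18 + 80 @ $16 + 278 @ $18 = $11,162
LIFO COGS: 179 @ $15 + 307 @ $18 + 80 @ $16 + 63 @ $18 = $10,625
Difference = |$11,162 − $10,625| = $537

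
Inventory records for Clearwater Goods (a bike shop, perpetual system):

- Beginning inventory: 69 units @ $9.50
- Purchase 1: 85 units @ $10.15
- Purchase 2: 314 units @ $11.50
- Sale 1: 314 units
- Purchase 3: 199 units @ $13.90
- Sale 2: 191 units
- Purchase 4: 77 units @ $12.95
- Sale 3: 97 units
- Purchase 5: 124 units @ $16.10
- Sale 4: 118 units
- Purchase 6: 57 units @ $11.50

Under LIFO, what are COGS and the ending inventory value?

COGS = $9,395.85; ending inventory = $2,148.55

Sale 1 (314) [LIFO — newest first]: 314 @ $11.50 = $3,611.00
Sale 2 (191) [LIFO — newest first]: 191 @ $13.90 = $2,654.90
Sale 3 (97) [LIFO — newest first]: 77 @ $12.95 + 8 @ $13.90 + 12 @ $10.15 = $1,230.15
Sale 4 (118) [LIFO — newest first]: 118 @ $16.10 = $1,899.80
Total COGS = $3,611.00 + $2,654.90 + $1,230.15 + $1,899.80 = $9,395.85
Ending inventory: 69 @ $9.50 + 73 @ $10.15 + 6 @ $16.10 + 57 @ $11.50 = $2,148.55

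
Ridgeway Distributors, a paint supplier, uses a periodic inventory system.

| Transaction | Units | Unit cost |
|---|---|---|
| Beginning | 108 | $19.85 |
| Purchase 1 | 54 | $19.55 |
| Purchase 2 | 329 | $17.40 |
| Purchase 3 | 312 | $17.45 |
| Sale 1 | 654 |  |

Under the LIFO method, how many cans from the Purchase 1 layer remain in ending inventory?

41

Sale 1 (654) [LIFO — newest first]: 312 @ $17.45 + 329 @ $17.40 + 13 @ $19.55 = $11,423.15
Ending inventory: 108 @ $19.85 + 41 @ $19.55 = $2,945.35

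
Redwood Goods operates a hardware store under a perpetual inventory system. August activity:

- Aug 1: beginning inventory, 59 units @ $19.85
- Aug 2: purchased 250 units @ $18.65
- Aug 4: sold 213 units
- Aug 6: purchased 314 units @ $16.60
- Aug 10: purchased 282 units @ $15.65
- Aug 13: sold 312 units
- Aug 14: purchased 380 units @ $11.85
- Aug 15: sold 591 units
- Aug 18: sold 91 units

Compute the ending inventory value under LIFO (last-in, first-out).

Aug 4, 213 sold [LIFO — newest first]: 213 @ $18.65 = $3,972.45
Aug 13, 312 sold [LIFO — newest first]: 282 @ $15.65 + 30 @ $16.60 = $4,911.30
Aug 15, 591 sold [LIFO — newest first]: 380 @ $11.85 + 211 @ $16.60 = $8,005.60
Aug 18, 91 sold [LIFO — newest first]: 73 @ $16.60 + 18 @ $18.65 = $1,547.50
Total COGS = $3,972.45 + $4,911.30 + $8,005.60 + $1,547.50 = $18,436.85
Ending inventory: 59 @ $19.85 + 19 @ $18.65 = $1,525.50

Ending inventory = $1,525.50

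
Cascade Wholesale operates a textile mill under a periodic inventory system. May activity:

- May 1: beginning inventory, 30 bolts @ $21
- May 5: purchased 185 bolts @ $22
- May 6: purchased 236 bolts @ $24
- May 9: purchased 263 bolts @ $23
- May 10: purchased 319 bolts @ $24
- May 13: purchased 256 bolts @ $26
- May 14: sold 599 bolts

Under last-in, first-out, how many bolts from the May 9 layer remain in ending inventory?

May 14, 599 sold [LIFO — newest first]: 256 @ $26 + 319 @ $24 + 24 @ $23 = $14,864
Ending inventory: 30 @ $21 + 185 @ $22 + 236 @ $24 + 239 @ $23 = $15,861

239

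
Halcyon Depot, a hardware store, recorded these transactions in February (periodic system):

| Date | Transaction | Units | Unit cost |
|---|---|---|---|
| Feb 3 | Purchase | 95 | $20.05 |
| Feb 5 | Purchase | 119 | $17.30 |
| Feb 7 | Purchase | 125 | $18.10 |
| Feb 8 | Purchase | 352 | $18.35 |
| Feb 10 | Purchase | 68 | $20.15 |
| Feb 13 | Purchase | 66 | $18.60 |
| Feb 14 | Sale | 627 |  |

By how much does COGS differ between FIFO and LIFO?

FIFO COGS: 95 @ $20.05 + 119 @ $17.30 + 125 @ $18.10 + 288 @ $18.35 = $11,510.75
LIFO COGS: 66 @ $18.60 + 68 @ $20.15 + 352 @ $18.35 + 125 @ $18.10 + 16 @ $17.30 = $11,596.30
Difference = |$11,510.75 − $11,596.30| = $85.55

$85.55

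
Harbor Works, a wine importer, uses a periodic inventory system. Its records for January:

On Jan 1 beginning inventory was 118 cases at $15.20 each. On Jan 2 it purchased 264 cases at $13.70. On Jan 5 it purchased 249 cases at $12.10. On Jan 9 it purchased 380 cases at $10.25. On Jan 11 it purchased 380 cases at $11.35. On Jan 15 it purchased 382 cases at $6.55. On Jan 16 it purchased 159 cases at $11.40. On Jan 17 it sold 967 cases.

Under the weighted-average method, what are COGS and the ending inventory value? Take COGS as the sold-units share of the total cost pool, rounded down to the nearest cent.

COGS = $10,483.84; ending inventory = $10,462.16

Jan 17, sell 967: 967/1932 × $20,946.00 → $10,483.84
Ending inventory (cost pool remaining) = $10,462.16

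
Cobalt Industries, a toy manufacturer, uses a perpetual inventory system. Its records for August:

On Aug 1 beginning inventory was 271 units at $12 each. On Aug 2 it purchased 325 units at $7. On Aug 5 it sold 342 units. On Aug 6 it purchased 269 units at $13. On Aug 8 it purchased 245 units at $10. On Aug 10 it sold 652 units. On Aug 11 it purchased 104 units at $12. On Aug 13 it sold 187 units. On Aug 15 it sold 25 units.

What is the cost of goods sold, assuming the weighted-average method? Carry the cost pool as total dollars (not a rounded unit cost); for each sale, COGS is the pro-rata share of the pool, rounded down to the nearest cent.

COGS = $12,631.01

After Aug 1: 271 on hand, pool $3,252.00 (≈ $12.0000 each)
After Aug 2: 596 on hand, pool $5,527.00 (≈ $9.2735 each)
Aug 5, sell 342: 342/596 × $5,527.00 → $3,171.53
After Aug 6: 523 on hand, pool $5,852.47 (≈ $11.1902 each)
After Aug 8: 768 on hand, pool $8,302.47 (≈ $10.8105 each)
Aug 10, sell 652: 652/768 × $8,302.47 → $7,048.45
After Aug 11: 220 on hand, pool $2,502.02 (≈ $11.3728 each)
Aug 13, sell 187: 187/220 × $2,502.02 → $2,126.71
Aug 15, sell 25: 25/33 × $375.31 → $284.32
Total COGS = $3,171.53 + $7,048.45 + $2,126.71 + $284.32 = $12,631.01
Ending inventory (cost pool remaining) = $90.99
Check: goods available $12,722.00 = COGS $12,631.01 + ending $90.99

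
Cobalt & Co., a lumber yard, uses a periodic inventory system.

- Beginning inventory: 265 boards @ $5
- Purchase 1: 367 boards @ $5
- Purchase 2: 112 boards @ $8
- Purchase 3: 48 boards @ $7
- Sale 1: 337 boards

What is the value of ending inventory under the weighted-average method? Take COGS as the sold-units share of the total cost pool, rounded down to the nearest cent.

Ending inventory = $2,523.19

Sale 1, sell 337: 337/792 × $4,392.00 → $1,868.81
Ending inventory (cost pool remaining) = $2,523.19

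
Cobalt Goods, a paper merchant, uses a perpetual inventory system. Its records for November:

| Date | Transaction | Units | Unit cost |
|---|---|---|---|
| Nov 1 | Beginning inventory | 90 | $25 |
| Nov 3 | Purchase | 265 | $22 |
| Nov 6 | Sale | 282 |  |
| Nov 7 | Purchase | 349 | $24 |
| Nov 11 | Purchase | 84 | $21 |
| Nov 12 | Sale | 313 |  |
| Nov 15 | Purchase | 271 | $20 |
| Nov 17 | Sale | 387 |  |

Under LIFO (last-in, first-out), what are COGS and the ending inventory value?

Nov 6, 282 sold [LIFO — newest first]: 265 @ $22 + 17 @ $25 = $6,255
Nov 12, 313 sold [LIFO — newest first]: 84 @ $21 + 229 @ $24 = $7,260
Nov 17, 387 sold [LIFO — newest first]: 271 @ $20 + 116 @ $24 = $8,204
Total COGS = $6,255 + $7,260 + $8,204 = $21,719
Ending inventory: 73 @ $25 + 4 @ $24 = $1,921

COGS = $21,719; ending inventory = $1,921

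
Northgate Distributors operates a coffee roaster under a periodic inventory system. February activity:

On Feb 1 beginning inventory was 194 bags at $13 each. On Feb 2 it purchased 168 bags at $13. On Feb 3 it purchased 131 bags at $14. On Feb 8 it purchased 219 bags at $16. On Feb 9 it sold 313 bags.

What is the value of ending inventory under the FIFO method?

Feb 9, 313 sold [FIFO — oldest first]: 194 @ $13 + 119 @ $13 = $4,069
Ending inventory: 49 @ $13 + 131 @ $14 + 219 @ $16 = $5,975

Ending inventory = $5,975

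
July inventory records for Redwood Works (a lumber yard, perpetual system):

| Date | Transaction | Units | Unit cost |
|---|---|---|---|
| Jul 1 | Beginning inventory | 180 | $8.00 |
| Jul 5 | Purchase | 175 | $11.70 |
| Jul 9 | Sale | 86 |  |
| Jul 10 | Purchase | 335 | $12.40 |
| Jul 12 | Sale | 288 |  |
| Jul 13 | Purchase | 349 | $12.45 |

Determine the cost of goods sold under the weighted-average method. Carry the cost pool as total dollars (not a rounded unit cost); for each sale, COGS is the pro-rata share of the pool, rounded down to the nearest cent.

After Jul 1: 180 on hand, pool $1,440.00 (≈ $8.0000 each)
After Jul 5: 355 on hand, pool $3,487.50 (≈ $9.8239 each)
Jul 9, sell 86: 86/355 × $3,487.50 → $844.85
After Jul 10: 604 on hand, pool $6,796.65 (≈ $11.2527 each)
Jul 12, sell 288: 288/604 × $6,796.65 → $3,240.78
After Jul 13: 665 on hand, pool $7,900.92 (≈ $11.8811 each)
Total COGS = $844.85 + $3,240.78 = $4,085.63
Ending inventory (cost pool remaining) = $7,900.92

COGS = $4,085.63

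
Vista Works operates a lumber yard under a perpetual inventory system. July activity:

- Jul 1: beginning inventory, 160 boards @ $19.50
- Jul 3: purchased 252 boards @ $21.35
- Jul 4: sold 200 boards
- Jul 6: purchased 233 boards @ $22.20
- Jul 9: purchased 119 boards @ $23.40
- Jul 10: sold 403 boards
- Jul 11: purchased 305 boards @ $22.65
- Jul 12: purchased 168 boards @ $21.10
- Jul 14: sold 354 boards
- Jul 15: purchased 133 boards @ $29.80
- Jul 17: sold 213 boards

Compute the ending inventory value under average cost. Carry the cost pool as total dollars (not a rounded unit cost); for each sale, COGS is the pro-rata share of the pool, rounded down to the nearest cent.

Ending inventory = $4,907.75

After Jul 1: 160 on hand, pool $3,120.00 (≈ $19.5000 each)
After Jul 3: 412 on hand, pool $8,500.20 (≈ $20.6316 each)
Jul 4, sell 200: 200/412 × $8,500.20 → $4,126.31
After Jul 6: 445 on hand, pool $9,546.49 (≈ $21.4528 each)
After Jul 9: 564 on hand, pool $12,331.09 (≈ $21.8636 each)
Jul 10, sell 403: 403/564 × $12,331.09 → $8,811.04
After Jul 11: 466 on hand, pool $10,428.30 (≈ $22.3783 each)
After Jul 12: 634 on hand, pool $13,973.10 (≈ $22.0396 each)
Jul 14, sell 354: 354/634 × $13,973.10 → $7,802.01
After Jul 15: 413 on hand, pool $10,134.49 (≈ $24.5387 each)
Jul 17, sell 213: 213/413 × $10,134.49 → $5,226.74
Total COGS = $4,126.31 + $8,811.04 + $7,802.01 + $5,226.74 = $25,966.10
Ending inventory (cost pool remaining) = $4,907.75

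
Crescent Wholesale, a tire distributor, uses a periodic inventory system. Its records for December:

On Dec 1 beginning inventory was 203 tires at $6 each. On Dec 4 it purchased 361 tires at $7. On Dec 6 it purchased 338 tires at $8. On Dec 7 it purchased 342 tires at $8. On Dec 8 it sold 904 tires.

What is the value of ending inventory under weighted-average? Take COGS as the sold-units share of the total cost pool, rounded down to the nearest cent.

Dec 8, sell 904: 904/1244 × $9,185.00 → $6,674.63
Ending inventory (cost pool remaining) = $2,510.37
Check: goods available $9,185.00 = COGS $6,674.63 + ending $2,510.37

Ending inventory = $2,510.37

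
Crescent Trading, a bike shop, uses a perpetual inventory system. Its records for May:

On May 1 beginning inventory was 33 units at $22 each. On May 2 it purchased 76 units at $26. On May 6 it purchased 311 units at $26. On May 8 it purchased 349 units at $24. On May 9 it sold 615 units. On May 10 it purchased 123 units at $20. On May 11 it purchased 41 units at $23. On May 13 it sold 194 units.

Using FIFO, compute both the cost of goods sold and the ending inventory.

COGS = $19,964; ending inventory = $2,603

May 9, 615 sold [FIFO — oldest first]: 33 @ $22 + 76 @ $26 + 311 @ $26 + 195 @ $24 = $15,468
May 13, 194 sold [FIFO — oldest first]: 154 @ $24 + 40 @ $20 = $4,496
Total COGS = $15,468 + $4,496 = $19,964
Ending inventory: 83 @ $20 + 41 @ $23 = $2,603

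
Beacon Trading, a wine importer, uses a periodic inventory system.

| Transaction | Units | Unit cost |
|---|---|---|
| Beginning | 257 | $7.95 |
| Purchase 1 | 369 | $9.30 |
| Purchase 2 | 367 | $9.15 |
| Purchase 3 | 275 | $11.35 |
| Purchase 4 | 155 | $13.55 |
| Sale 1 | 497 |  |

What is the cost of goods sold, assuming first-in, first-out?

Sale 1 (497) [FIFO — oldest first]: 257 @ $7.95 + 240 @ $9.30 = $4,275.15
Ending inventory: 129 @ $9.30 + 367 @ $9.15 + 275 @ $11.35 + 155 @ $13.55 = $9,779.25
Check: goods available $14,054.40 = COGS $4,275.15 + ending $9,779.25

COGS = $4,275.15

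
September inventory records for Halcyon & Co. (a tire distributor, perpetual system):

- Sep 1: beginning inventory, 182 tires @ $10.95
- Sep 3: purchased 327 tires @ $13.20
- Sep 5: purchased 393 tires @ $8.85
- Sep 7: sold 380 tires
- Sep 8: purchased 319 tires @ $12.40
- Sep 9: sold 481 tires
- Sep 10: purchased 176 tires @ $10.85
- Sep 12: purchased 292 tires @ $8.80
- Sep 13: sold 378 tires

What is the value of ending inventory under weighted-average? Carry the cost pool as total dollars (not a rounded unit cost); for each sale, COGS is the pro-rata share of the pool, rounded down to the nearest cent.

After Sep 1: 182 on hand, pool $1,992.90 (≈ $10.9500 each)
After Sep 3: 509 on hand, pool $6,309.30 (≈ $12.3955 each)
After Sep 5: 902 on hand, pool $9,787.35 (≈ $10.8507 each)
Sep 7, sell 380: 380/902 × $9,787.35 → $4,123.27
After Sep 8: 841 on hand, pool $9,619.68 (≈ $11.4384 each)
Sep 9, sell 481: 481/841 × $9,619.68 → $5,501.86
After Sep 10: 536 on hand, pool $6,027.42 (≈ $11.2452 each)
After Sep 12: 828 on hand, pool $8,597.02 (≈ $10.3829 each)
Sep 13, sell 378: 378/828 × $8,597.02 → $3,924.72
Total COGS = $4,123.27 + $5,501.86 + $3,924.72 = $13,549.85
Ending inventory (cost pool remaining) = $4,672.30
Check: goods available $18,222.15 = COGS $13,549.85 + ending $4,672.30

Ending inventory = $4,672.30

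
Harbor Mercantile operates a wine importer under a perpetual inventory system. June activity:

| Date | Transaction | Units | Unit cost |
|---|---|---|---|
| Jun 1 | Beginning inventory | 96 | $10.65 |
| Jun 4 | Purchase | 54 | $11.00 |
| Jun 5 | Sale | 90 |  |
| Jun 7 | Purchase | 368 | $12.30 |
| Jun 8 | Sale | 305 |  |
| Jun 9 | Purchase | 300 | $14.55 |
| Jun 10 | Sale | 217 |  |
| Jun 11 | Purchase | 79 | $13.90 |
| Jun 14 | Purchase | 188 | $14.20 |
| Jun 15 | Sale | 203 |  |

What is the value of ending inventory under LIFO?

Ending inventory = $3,511.15

Jun 5, 90 sold [LIFO — newest first]: 54 @ $11.00 + 36 @ $10.65 = $977.40
Jun 8, 305 sold [LIFO — newest first]: 305 @ $12.30 = $3,751.50
Jun 10, 217 sold [LIFO — newest first]: 217 @ $14.55 = $3,157.35
Jun 15, 203 sold [LIFO — newest first]: 188 @ $14.20 + 15 @ $13.90 = $2,878.10
Total COGS = $977.40 + $3,751.50 + $3,157.35 + $2,878.10 = $10,764.35
Ending inventory: 60 @ $10.65 + 63 @ $12.30 + 83 @ $14.55 + 64 @ $13.90 = $3,511.15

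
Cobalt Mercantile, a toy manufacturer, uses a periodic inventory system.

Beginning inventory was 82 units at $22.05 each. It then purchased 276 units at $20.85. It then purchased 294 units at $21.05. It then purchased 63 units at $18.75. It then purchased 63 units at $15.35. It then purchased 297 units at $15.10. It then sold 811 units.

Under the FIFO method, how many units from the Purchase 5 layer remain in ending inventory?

264

Sale 1 (811) [FIFO — oldest first]: 82 @ $22.05 + 276 @ $20.85 + 294 @ $21.05 + 63 @ $18.75 + 63 @ $15.35 + 33 @ $15.10 = $16,398.00
Ending inventory: 264 @ $15.10 = $3,986.40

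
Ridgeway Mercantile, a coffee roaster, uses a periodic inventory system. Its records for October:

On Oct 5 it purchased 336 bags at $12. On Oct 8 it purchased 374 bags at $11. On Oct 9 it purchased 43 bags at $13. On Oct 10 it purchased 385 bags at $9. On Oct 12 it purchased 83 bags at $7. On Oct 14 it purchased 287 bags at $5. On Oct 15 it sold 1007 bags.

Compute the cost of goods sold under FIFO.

COGS = $10,991

Oct 15, 1007 sold [FIFO — oldest first]: 336 @ $12 + 374 @ $11 + 43 @ $13 + 254 @ $9 = $10,991
Ending inventory: 131 @ $9 + 83 @ $7 + 287 @ $5 = $3,195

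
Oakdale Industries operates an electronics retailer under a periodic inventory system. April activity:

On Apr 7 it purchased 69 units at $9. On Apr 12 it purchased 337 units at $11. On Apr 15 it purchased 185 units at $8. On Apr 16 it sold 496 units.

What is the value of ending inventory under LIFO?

Apr 16, 496 sold [LIFO — newest first]: 185 @ $8 + 311 @ $11 = $4,901
Ending inventory: 69 @ $9 + 26 @ $11 = $907
Check: goods available $5,808 = COGS $4,901 + ending $907

Ending inventory = $907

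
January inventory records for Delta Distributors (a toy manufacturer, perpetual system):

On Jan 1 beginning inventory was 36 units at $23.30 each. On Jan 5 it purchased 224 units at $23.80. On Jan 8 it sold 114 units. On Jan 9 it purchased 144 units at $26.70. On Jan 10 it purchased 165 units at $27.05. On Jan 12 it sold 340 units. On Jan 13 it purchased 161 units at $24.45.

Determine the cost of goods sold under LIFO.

COGS = $11,759.05

Jan 8, 114 sold [LIFO — newest first]: 114 @ $23.80 = $2,713.20
Jan 12, 340 sold [LIFO — newest first]: 165 @ $27.05 + 144 @ $26.70 + 31 @ $23.80 = $9,045.85
Total COGS = $2,713.20 + $9,045.85 = $11,759.05
Ending inventory: 36 @ $23.30 + 79 @ $23.80 + 161 @ $24.45 = $6,655.45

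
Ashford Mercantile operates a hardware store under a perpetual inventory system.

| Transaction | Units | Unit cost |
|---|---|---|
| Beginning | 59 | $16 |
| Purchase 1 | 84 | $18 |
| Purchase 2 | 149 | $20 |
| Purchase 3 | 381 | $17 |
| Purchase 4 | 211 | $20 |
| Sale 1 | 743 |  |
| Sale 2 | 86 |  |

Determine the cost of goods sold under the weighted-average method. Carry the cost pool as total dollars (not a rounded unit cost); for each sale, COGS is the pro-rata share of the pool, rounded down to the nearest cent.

COGS = $15,129.25

After Beginning: 59 on hand, pool $944.00 (≈ $16.0000 each)
After Purchase 1: 143 on hand, pool $2,456.00 (≈ $17.1748 each)
After Purchase 2: 292 on hand, pool $5,436.00 (≈ $18.6164 each)
After Purchase 3: 673 on hand, pool $11,913.00 (≈ $17.7013 each)
After Purchase 4: 884 on hand, pool $16,133.00 (≈ $18.2500 each)
Sale 1, sell 743: 743/884 × $16,133.00 → $13,559.75
Sale 2, sell 86: 86/141 × $2,573.25 → $1,569.50
Total COGS = $13,559.75 + $1,569.50 = $15,129.25
Ending inventory (cost pool remaining) = $1,003.75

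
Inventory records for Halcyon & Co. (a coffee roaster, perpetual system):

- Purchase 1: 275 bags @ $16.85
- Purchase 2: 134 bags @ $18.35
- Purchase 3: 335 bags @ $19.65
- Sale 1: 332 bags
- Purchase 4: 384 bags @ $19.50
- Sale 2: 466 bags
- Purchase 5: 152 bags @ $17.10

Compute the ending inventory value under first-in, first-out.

Ending inventory = $9,034.20

Sale 1 (332) [FIFO — oldest first]: 275 @ $16.85 + 57 @ $18.35 = $5,679.70
Sale 2 (466) [FIFO — oldest first]: 77 @ $18.35 + 335 @ $19.65 + 54 @ $19.50 = $9,048.70
Total COGS = $5,679.70 + $9,048.70 = $14,728.40
Ending inventory: 330 @ $19.50 + 152 @ $17.10 = $9,034.20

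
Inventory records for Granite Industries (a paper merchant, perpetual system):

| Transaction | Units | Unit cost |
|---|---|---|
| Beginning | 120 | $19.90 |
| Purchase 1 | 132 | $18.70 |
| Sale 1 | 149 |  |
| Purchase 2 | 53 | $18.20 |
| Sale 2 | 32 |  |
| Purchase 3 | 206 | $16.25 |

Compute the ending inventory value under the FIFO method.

Sale 1 (149) [FIFO — oldest first]: 120 @ $19.90 + 29 @ $18.70 = $2,930.30
Sale 2 (32) [FIFO — oldest first]: 32 @ $18.70 = $598.40
Total COGS = $2,930.30 + $598.40 = $3,528.70
Ending inventory: 71 @ $18.70 + 53 @ $18.20 + 206 @ $16.25 = $5,639.80

Ending inventory = $5,639.80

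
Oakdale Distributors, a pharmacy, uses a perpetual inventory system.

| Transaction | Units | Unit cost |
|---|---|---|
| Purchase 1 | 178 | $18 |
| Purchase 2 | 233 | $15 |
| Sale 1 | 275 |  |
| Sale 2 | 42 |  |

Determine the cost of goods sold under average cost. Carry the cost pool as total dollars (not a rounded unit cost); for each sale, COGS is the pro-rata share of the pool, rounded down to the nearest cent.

After Purchase 1: 178 on hand, pool $3,204.00 (≈ $18.0000 each)
After Purchase 2: 411 on hand, pool $6,699.00 (≈ $16.2993 each)
Sale 1, sell 275: 275/411 × $6,699.00 → $4,482.29
Sale 2, sell 42: 42/136 × $2,216.71 → $684.57
Total COGS = $4,482.29 + $684.57 = $5,166.86
Ending inventory (cost pool remaining) = $1,532.14
Check: goods available $6,699.00 = COGS $5,166.86 + ending $1,532.14

COGS = $5,166.86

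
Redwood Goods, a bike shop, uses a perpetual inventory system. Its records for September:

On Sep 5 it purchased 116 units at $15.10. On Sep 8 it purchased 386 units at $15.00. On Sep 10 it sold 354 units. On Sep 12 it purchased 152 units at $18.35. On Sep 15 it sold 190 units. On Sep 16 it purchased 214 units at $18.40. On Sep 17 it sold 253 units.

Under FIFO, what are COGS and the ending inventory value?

Sep 10, 354 sold [FIFO — oldest first]: 116 @ $15.10 + 238 @ $15.00 = $5,321.60
Sep 15, 190 sold [FIFO — oldest first]: 148 @ $15.00 + 42 @ $18.35 = $2,990.70
Sep 17, 253 sold [FIFO — oldest first]: 110 @ $18.35 + 143 @ $18.40 = $4,649.70
Total COGS = $5,321.60 + $2,990.70 + $4,649.70 = $12,962.00
Ending inventory: 71 @ $18.40 = $1,306.40
Check: goods available $14,268.40 = COGS $12,962.00 + ending $1,306.40

COGS = $12,962.00; ending inventory = $1,306.40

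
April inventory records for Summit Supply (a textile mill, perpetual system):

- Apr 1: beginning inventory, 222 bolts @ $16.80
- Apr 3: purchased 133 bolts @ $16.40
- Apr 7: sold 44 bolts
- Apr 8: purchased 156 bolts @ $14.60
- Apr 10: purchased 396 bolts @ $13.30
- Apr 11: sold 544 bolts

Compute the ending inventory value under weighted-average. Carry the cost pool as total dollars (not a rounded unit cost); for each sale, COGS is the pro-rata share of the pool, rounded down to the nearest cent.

Ending inventory = $4,702.80

After Apr 1: 222 on hand, pool $3,729.60 (≈ $16.8000 each)
After Apr 3: 355 on hand, pool $5,910.80 (≈ $16.6501 each)
Apr 7, sell 44: 44/355 × $5,910.80 → $732.60
After Apr 8: 467 on hand, pool $7,455.80 (≈ $15.9653 each)
After Apr 10: 863 on hand, pool $12,722.60 (≈ $14.7423 each)
Apr 11, sell 544: 544/863 × $12,722.60 → $8,019.80
Total COGS = $732.60 + $8,019.80 = $8,752.40
Ending inventory (cost pool remaining) = $4,702.80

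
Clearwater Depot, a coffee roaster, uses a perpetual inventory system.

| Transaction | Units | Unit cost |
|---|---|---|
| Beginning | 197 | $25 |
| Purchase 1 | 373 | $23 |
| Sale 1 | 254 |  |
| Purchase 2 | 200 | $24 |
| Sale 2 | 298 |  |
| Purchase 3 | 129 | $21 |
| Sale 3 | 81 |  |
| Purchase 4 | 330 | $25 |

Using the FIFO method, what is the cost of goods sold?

COGS = $15,016

Sale 1 (254) [FIFO — oldest first]: 197 @ $25 + 57 @ $23 = $6,236
Sale 2 (298) [FIFO — oldest first]: 298 @ $23 = $6,854
Sale 3 (81) [FIFO — oldest first]: 18 @ $23 + 63 @ $24 = $1,926
Total COGS = $6,236 + $6,854 + $1,926 = $15,016
Ending inventory: 137 @ $24 + 129 @ $21 + 330 @ $25 = $14,247
Check: goods available $29,263 = COGS $15,016 + ending $14,247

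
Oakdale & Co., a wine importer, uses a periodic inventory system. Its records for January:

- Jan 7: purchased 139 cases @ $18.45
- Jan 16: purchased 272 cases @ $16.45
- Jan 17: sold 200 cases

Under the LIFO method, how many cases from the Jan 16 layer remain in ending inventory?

72

Jan 17, 200 sold [LIFO — newest first]: 200 @ $16.45 = $3,290.00
Ending inventory: 139 @ $18.45 + 72 @ $16.45 = $3,748.95
Check: goods available $7,038.95 = COGS $3,290.00 + ending $3,748.95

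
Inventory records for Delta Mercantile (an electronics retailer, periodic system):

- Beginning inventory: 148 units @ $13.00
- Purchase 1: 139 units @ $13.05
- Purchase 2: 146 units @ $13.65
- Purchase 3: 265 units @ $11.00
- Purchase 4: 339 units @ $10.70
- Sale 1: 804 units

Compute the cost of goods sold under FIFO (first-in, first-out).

Sale 1 (804) [FIFO — oldest first]: 148 @ $13.00 + 139 @ $13.05 + 146 @ $13.65 + 265 @ $11.00 + 106 @ $10.70 = $9,780.05
Ending inventory: 233 @ $10.70 = $2,493.10

COGS = $9,780.05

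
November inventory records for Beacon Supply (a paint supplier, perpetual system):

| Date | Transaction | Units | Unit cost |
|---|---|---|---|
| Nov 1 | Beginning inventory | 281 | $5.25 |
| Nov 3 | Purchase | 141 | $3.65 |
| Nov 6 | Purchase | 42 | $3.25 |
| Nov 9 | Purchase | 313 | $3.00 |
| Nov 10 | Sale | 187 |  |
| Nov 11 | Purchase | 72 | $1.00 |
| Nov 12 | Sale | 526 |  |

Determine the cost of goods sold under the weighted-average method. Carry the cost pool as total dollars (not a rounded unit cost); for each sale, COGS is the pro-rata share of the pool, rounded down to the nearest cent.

COGS = $2,644.41

After Nov 1: 281 on hand, pool $1,475.25 (≈ $5.2500 each)
After Nov 3: 422 on hand, pool $1,989.90 (≈ $4.7154 each)
After Nov 6: 464 on hand, pool $2,126.40 (≈ $4.5828 each)
After Nov 9: 777 on hand, pool $3,065.40 (≈ $3.9452 each)
Nov 10, sell 187: 187/777 × $3,065.40 → $737.74
After Nov 11: 662 on hand, pool $2,399.66 (≈ $3.6249 each)
Nov 12, sell 526: 526/662 × $2,399.66 → $1,906.67
Total COGS = $737.74 + $1,906.67 = $2,644.41
Ending inventory (cost pool remaining) = $492.99
Check: goods available $3,137.40 = COGS $2,644.41 + ending $492.99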